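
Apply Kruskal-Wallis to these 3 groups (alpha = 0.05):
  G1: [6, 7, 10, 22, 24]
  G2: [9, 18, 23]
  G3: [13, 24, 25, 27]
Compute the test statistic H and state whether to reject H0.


Step 1: Combine all N = 12 observations and assign midranks.
sorted (value, group, rank): (6,G1,1), (7,G1,2), (9,G2,3), (10,G1,4), (13,G3,5), (18,G2,6), (22,G1,7), (23,G2,8), (24,G1,9.5), (24,G3,9.5), (25,G3,11), (27,G3,12)
Step 2: Sum ranks within each group.
R_1 = 23.5 (n_1 = 5)
R_2 = 17 (n_2 = 3)
R_3 = 37.5 (n_3 = 4)
Step 3: H = 12/(N(N+1)) * sum(R_i^2/n_i) - 3(N+1)
     = 12/(12*13) * (23.5^2/5 + 17^2/3 + 37.5^2/4) - 3*13
     = 0.076923 * 558.346 - 39
     = 3.949679.
Step 4: Ties present; correction factor C = 1 - 6/(12^3 - 12) = 0.996503. Corrected H = 3.949679 / 0.996503 = 3.963538.
Step 5: Under H0, H ~ chi^2(2); p-value = 0.137825.
Step 6: alpha = 0.05. fail to reject H0.

H = 3.9635, df = 2, p = 0.137825, fail to reject H0.


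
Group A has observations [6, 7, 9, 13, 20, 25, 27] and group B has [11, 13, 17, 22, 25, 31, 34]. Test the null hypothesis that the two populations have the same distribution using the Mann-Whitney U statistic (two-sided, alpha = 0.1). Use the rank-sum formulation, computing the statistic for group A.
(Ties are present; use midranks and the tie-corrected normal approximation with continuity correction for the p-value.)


Step 1: Combine and sort all 14 observations; assign midranks.
sorted (value, group): (6,X), (7,X), (9,X), (11,Y), (13,X), (13,Y), (17,Y), (20,X), (22,Y), (25,X), (25,Y), (27,X), (31,Y), (34,Y)
ranks: 6->1, 7->2, 9->3, 11->4, 13->5.5, 13->5.5, 17->7, 20->8, 22->9, 25->10.5, 25->10.5, 27->12, 31->13, 34->14
Step 2: Rank sum for X: R1 = 1 + 2 + 3 + 5.5 + 8 + 10.5 + 12 = 42.
Step 3: U_X = R1 - n1(n1+1)/2 = 42 - 7*8/2 = 42 - 28 = 14.
       U_Y = n1*n2 - U_X = 49 - 14 = 35.
Step 4: Ties are present, so use the tie-corrected normal approximation (with continuity correction) for the p-value.
Step 5: p-value = 0.200345; compare to alpha = 0.1. fail to reject H0.

U_X = 14, p = 0.200345, fail to reject H0 at alpha = 0.1.


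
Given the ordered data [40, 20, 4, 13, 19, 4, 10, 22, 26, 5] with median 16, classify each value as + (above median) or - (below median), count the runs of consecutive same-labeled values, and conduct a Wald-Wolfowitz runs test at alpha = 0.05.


Step 1: Compute median = 16; label A = above, B = below.
Labels in order: AABBABBAAB  (n_A = 5, n_B = 5)
Step 2: Count runs R = 6.
Step 3: Under H0 (random ordering), E[R] = 2*n_A*n_B/(n_A+n_B) + 1 = 2*5*5/10 + 1 = 6.0000.
        Var[R] = 2*n_A*n_B*(2*n_A*n_B - n_A - n_B) / ((n_A+n_B)^2 * (n_A+n_B-1)) = 2000/900 = 2.2222.
        SD[R] = 1.4907.
Step 4: R = E[R], so z = 0 with no continuity correction.
Step 5: Two-sided p-value via normal approximation = 2*(1 - Phi(|z|)) = 1.000000.
Step 6: alpha = 0.05. fail to reject H0.

R = 6, z = 0.0000, p = 1.000000, fail to reject H0.


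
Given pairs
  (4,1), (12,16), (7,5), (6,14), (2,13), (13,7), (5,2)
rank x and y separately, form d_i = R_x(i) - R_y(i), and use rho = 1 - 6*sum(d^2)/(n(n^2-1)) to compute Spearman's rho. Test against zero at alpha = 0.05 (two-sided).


Step 1: Rank x and y separately (midranks; no ties here).
rank(x): 4->2, 12->6, 7->5, 6->4, 2->1, 13->7, 5->3
rank(y): 1->1, 16->7, 5->3, 14->6, 13->5, 7->4, 2->2
Step 2: d_i = R_x(i) - R_y(i); compute d_i^2.
  (2-1)^2=1, (6-7)^2=1, (5-3)^2=4, (4-6)^2=4, (1-5)^2=16, (7-4)^2=9, (3-2)^2=1
sum(d^2) = 36.
Step 3: rho = 1 - 6*36 / (7*(7^2 - 1)) = 1 - 216/336 = 0.357143.
Step 4: Under H0, t = rho * sqrt((n-2)/(1-rho^2)) = 0.8550 ~ t(5).
Step 5: Two-sided p-value from the t-distribution with 5 df = 0.431611.
Step 6: alpha = 0.05. fail to reject H0.

rho = 0.3571, p = 0.431611, fail to reject H0 at alpha = 0.05.


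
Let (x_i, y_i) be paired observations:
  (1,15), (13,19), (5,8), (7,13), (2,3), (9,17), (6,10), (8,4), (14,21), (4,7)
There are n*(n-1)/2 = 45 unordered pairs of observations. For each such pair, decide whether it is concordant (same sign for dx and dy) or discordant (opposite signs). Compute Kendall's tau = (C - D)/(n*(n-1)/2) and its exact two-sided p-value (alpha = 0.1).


Step 1: Enumerate the 45 unordered pairs (i,j) with i<j and classify each by sign(x_j-x_i) * sign(y_j-y_i).
  (1,2):dx=+12,dy=+4->C; (1,3):dx=+4,dy=-7->D; (1,4):dx=+6,dy=-2->D; (1,5):dx=+1,dy=-12->D
  (1,6):dx=+8,dy=+2->C; (1,7):dx=+5,dy=-5->D; (1,8):dx=+7,dy=-11->D; (1,9):dx=+13,dy=+6->C
  (1,10):dx=+3,dy=-8->D; (2,3):dx=-8,dy=-11->C; (2,4):dx=-6,dy=-6->C; (2,5):dx=-11,dy=-16->C
  (2,6):dx=-4,dy=-2->C; (2,7):dx=-7,dy=-9->C; (2,8):dx=-5,dy=-15->C; (2,9):dx=+1,dy=+2->C
  (2,10):dx=-9,dy=-12->C; (3,4):dx=+2,dy=+5->C; (3,5):dx=-3,dy=-5->C; (3,6):dx=+4,dy=+9->C
  (3,7):dx=+1,dy=+2->C; (3,8):dx=+3,dy=-4->D; (3,9):dx=+9,dy=+13->C; (3,10):dx=-1,dy=-1->C
  (4,5):dx=-5,dy=-10->C; (4,6):dx=+2,dy=+4->C; (4,7):dx=-1,dy=-3->C; (4,8):dx=+1,dy=-9->D
  (4,9):dx=+7,dy=+8->C; (4,10):dx=-3,dy=-6->C; (5,6):dx=+7,dy=+14->C; (5,7):dx=+4,dy=+7->C
  (5,8):dx=+6,dy=+1->C; (5,9):dx=+12,dy=+18->C; (5,10):dx=+2,dy=+4->C; (6,7):dx=-3,dy=-7->C
  (6,8):dx=-1,dy=-13->C; (6,9):dx=+5,dy=+4->C; (6,10):dx=-5,dy=-10->C; (7,8):dx=+2,dy=-6->D
  (7,9):dx=+8,dy=+11->C; (7,10):dx=-2,dy=-3->C; (8,9):dx=+6,dy=+17->C; (8,10):dx=-4,dy=+3->D
  (9,10):dx=-10,dy=-14->C
Step 2: C = 35, D = 10, total pairs = 45.
Step 3: tau = (C - D)/(n(n-1)/2) = (35 - 10)/45 = 0.555556.
Step 4: Exact two-sided p-value (enumerate n! = 3628800 permutations of y under H0): p = 0.028609.
Step 5: alpha = 0.1. reject H0.

tau_b = 0.5556 (C=35, D=10), p = 0.028609, reject H0.


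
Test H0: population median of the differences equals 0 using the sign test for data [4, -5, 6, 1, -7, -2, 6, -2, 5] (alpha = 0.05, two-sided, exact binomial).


Step 1: Discard zero differences. Original n = 9; n_eff = number of nonzero differences = 9.
Nonzero differences (with sign): +4, -5, +6, +1, -7, -2, +6, -2, +5
Step 2: Count signs: positive = 5, negative = 4.
Step 3: Under H0: P(positive) = 0.5, so the number of positives S ~ Bin(9, 0.5).
Step 4: Two-sided exact p-value = sum of Bin(9,0.5) probabilities at or below the observed probability = 1.000000.
Step 5: alpha = 0.05. fail to reject H0.

n_eff = 9, pos = 5, neg = 4, p = 1.000000, fail to reject H0.


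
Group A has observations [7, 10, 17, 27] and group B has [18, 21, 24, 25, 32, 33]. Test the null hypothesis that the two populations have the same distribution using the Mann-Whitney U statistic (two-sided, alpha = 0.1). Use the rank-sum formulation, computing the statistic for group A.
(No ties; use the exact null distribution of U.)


Step 1: Combine and sort all 10 observations; assign midranks.
sorted (value, group): (7,X), (10,X), (17,X), (18,Y), (21,Y), (24,Y), (25,Y), (27,X), (32,Y), (33,Y)
ranks: 7->1, 10->2, 17->3, 18->4, 21->5, 24->6, 25->7, 27->8, 32->9, 33->10
Step 2: Rank sum for X: R1 = 1 + 2 + 3 + 8 = 14.
Step 3: U_X = R1 - n1(n1+1)/2 = 14 - 4*5/2 = 14 - 10 = 4.
       U_Y = n1*n2 - U_X = 24 - 4 = 20.
Step 4: No ties, so the exact null distribution of U (based on enumerating the C(10,4) = 210 equally likely rank assignments) gives the two-sided p-value.
Step 5: p-value = 0.114286; compare to alpha = 0.1. fail to reject H0.

U_X = 4, p = 0.114286, fail to reject H0 at alpha = 0.1.


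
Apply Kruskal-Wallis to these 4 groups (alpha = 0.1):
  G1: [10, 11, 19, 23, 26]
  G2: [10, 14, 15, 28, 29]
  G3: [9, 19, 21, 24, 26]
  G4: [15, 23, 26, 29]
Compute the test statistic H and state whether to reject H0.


Step 1: Combine all N = 19 observations and assign midranks.
sorted (value, group, rank): (9,G3,1), (10,G1,2.5), (10,G2,2.5), (11,G1,4), (14,G2,5), (15,G2,6.5), (15,G4,6.5), (19,G1,8.5), (19,G3,8.5), (21,G3,10), (23,G1,11.5), (23,G4,11.5), (24,G3,13), (26,G1,15), (26,G3,15), (26,G4,15), (28,G2,17), (29,G2,18.5), (29,G4,18.5)
Step 2: Sum ranks within each group.
R_1 = 41.5 (n_1 = 5)
R_2 = 49.5 (n_2 = 5)
R_3 = 47.5 (n_3 = 5)
R_4 = 51.5 (n_4 = 4)
Step 3: H = 12/(N(N+1)) * sum(R_i^2/n_i) - 3(N+1)
     = 12/(19*20) * (41.5^2/5 + 49.5^2/5 + 47.5^2/5 + 51.5^2/4) - 3*20
     = 0.031579 * 1948.81 - 60
     = 1.541447.
Step 4: Ties present; correction factor C = 1 - 54/(19^3 - 19) = 0.992105. Corrected H = 1.541447 / 0.992105 = 1.553714.
Step 5: Under H0, H ~ chi^2(3); p-value = 0.669930.
Step 6: alpha = 0.1. fail to reject H0.

H = 1.5537, df = 3, p = 0.669930, fail to reject H0.


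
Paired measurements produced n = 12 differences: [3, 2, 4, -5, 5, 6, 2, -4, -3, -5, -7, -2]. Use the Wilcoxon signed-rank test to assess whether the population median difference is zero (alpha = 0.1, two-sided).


Step 1: Drop any zero differences (none here) and take |d_i|.
|d| = [3, 2, 4, 5, 5, 6, 2, 4, 3, 5, 7, 2]
Step 2: Midrank |d_i| (ties get averaged ranks).
ranks: |3|->4.5, |2|->2, |4|->6.5, |5|->9, |5|->9, |6|->11, |2|->2, |4|->6.5, |3|->4.5, |5|->9, |7|->12, |2|->2
Step 3: Attach original signs; sum ranks with positive sign and with negative sign.
W+ = 4.5 + 2 + 6.5 + 9 + 11 + 2 = 35
W- = 9 + 6.5 + 4.5 + 9 + 12 + 2 = 43
(Check: W+ + W- = 78 should equal n(n+1)/2 = 78.)
Step 4: Test statistic W = min(W+, W-) = 35.
Step 5: Ties in |d|, so use the tie-corrected normal approximation.
        E[W] = n(n+1)/4 = 12*13/4 = 39.
        Tie groups: |d|=2 (t=3), |d|=3 (t=2), |d|=4 (t=2), |d|=5 (t=3); sum(t^3 - t) = 60.
        Var[W] = n(n+1)(2n+1)/24 - sum(t^3-t)/48 = 3900/24 - 60/48 = 161.25.
        z = (W - E[W]) / sqrt(Var[W]) = (35 - 39) / 12.6984 = -0.3150.
        Two-sided p = 2*Phi(z) = 0.752762.
Step 6: alpha = 0.1. fail to reject H0.

W+ = 35, W- = 43, W = min = 35, p = 0.752762, fail to reject H0.


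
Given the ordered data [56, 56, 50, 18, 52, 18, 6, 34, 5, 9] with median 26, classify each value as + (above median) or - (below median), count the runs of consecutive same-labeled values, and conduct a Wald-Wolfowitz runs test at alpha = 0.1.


Step 1: Compute median = 26; label A = above, B = below.
Labels in order: AAABABBABB  (n_A = 5, n_B = 5)
Step 2: Count runs R = 6.
Step 3: Under H0 (random ordering), E[R] = 2*n_A*n_B/(n_A+n_B) + 1 = 2*5*5/10 + 1 = 6.0000.
        Var[R] = 2*n_A*n_B*(2*n_A*n_B - n_A - n_B) / ((n_A+n_B)^2 * (n_A+n_B-1)) = 2000/900 = 2.2222.
        SD[R] = 1.4907.
Step 4: R = E[R], so z = 0 with no continuity correction.
Step 5: Two-sided p-value via normal approximation = 2*(1 - Phi(|z|)) = 1.000000.
Step 6: alpha = 0.1. fail to reject H0.

R = 6, z = 0.0000, p = 1.000000, fail to reject H0.


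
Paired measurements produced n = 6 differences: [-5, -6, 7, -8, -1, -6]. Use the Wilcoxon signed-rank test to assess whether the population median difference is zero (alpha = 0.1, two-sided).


Step 1: Drop any zero differences (none here) and take |d_i|.
|d| = [5, 6, 7, 8, 1, 6]
Step 2: Midrank |d_i| (ties get averaged ranks).
ranks: |5|->2, |6|->3.5, |7|->5, |8|->6, |1|->1, |6|->3.5
Step 3: Attach original signs; sum ranks with positive sign and with negative sign.
W+ = 5 = 5
W- = 2 + 3.5 + 6 + 1 + 3.5 = 16
(Check: W+ + W- = 21 should equal n(n+1)/2 = 21.)
Step 4: Test statistic W = min(W+, W-) = 5.
Step 5: Ties in |d|, so use the tie-corrected normal approximation.
        E[W] = n(n+1)/4 = 6*7/4 = 10.5.
        Tie groups: |d|=6 (t=2); sum(t^3 - t) = 6.
        Var[W] = n(n+1)(2n+1)/24 - sum(t^3-t)/48 = 546/24 - 6/48 = 22.625.
        z = (W - E[W]) / sqrt(Var[W]) = (5 - 10.5) / 4.7566 = -1.1563.
        Two-sided p = 2*Phi(z) = 0.247561.
Step 6: alpha = 0.1. fail to reject H0.

W+ = 5, W- = 16, W = min = 5, p = 0.247561, fail to reject H0.


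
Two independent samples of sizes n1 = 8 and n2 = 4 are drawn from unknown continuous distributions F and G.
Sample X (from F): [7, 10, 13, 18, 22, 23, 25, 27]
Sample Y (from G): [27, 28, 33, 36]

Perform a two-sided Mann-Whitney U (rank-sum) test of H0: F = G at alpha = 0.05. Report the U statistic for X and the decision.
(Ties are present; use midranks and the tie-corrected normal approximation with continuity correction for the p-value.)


Step 1: Combine and sort all 12 observations; assign midranks.
sorted (value, group): (7,X), (10,X), (13,X), (18,X), (22,X), (23,X), (25,X), (27,X), (27,Y), (28,Y), (33,Y), (36,Y)
ranks: 7->1, 10->2, 13->3, 18->4, 22->5, 23->6, 25->7, 27->8.5, 27->8.5, 28->10, 33->11, 36->12
Step 2: Rank sum for X: R1 = 1 + 2 + 3 + 4 + 5 + 6 + 7 + 8.5 = 36.5.
Step 3: U_X = R1 - n1(n1+1)/2 = 36.5 - 8*9/2 = 36.5 - 36 = 0.5.
       U_Y = n1*n2 - U_X = 32 - 0.5 = 31.5.
Step 4: Ties are present, so use the tie-corrected normal approximation (with continuity correction) for the p-value.
Step 5: p-value = 0.010708; compare to alpha = 0.05. reject H0.

U_X = 0.5, p = 0.010708, reject H0 at alpha = 0.05.


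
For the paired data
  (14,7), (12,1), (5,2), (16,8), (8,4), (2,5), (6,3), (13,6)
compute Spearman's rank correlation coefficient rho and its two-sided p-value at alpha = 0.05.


Step 1: Rank x and y separately (midranks; no ties here).
rank(x): 14->7, 12->5, 5->2, 16->8, 8->4, 2->1, 6->3, 13->6
rank(y): 7->7, 1->1, 2->2, 8->8, 4->4, 5->5, 3->3, 6->6
Step 2: d_i = R_x(i) - R_y(i); compute d_i^2.
  (7-7)^2=0, (5-1)^2=16, (2-2)^2=0, (8-8)^2=0, (4-4)^2=0, (1-5)^2=16, (3-3)^2=0, (6-6)^2=0
sum(d^2) = 32.
Step 3: rho = 1 - 6*32 / (8*(8^2 - 1)) = 1 - 192/504 = 0.619048.
Step 4: Under H0, t = rho * sqrt((n-2)/(1-rho^2)) = 1.9308 ~ t(6).
Step 5: Two-sided p-value from the t-distribution with 6 df = 0.101733.
Step 6: alpha = 0.05. fail to reject H0.

rho = 0.6190, p = 0.101733, fail to reject H0 at alpha = 0.05.


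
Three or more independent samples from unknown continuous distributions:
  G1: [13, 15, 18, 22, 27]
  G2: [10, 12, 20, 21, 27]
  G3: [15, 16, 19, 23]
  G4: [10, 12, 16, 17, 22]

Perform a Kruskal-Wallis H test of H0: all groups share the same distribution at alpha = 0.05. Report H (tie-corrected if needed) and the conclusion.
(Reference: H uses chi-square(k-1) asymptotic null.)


Step 1: Combine all N = 19 observations and assign midranks.
sorted (value, group, rank): (10,G2,1.5), (10,G4,1.5), (12,G2,3.5), (12,G4,3.5), (13,G1,5), (15,G1,6.5), (15,G3,6.5), (16,G3,8.5), (16,G4,8.5), (17,G4,10), (18,G1,11), (19,G3,12), (20,G2,13), (21,G2,14), (22,G1,15.5), (22,G4,15.5), (23,G3,17), (27,G1,18.5), (27,G2,18.5)
Step 2: Sum ranks within each group.
R_1 = 56.5 (n_1 = 5)
R_2 = 50.5 (n_2 = 5)
R_3 = 44 (n_3 = 4)
R_4 = 39 (n_4 = 5)
Step 3: H = 12/(N(N+1)) * sum(R_i^2/n_i) - 3(N+1)
     = 12/(19*20) * (56.5^2/5 + 50.5^2/5 + 44^2/4 + 39^2/5) - 3*20
     = 0.031579 * 1936.7 - 60
     = 1.158947.
Step 4: Ties present; correction factor C = 1 - 36/(19^3 - 19) = 0.994737. Corrected H = 1.158947 / 0.994737 = 1.165079.
Step 5: Under H0, H ~ chi^2(3); p-value = 0.761391.
Step 6: alpha = 0.05. fail to reject H0.

H = 1.1651, df = 3, p = 0.761391, fail to reject H0.


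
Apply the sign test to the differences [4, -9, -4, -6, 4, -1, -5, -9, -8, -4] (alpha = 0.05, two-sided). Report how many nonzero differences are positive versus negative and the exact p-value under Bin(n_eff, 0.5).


Step 1: Discard zero differences. Original n = 10; n_eff = number of nonzero differences = 10.
Nonzero differences (with sign): +4, -9, -4, -6, +4, -1, -5, -9, -8, -4
Step 2: Count signs: positive = 2, negative = 8.
Step 3: Under H0: P(positive) = 0.5, so the number of positives S ~ Bin(10, 0.5).
Step 4: Two-sided exact p-value = sum of Bin(10,0.5) probabilities at or below the observed probability = 0.109375.
Step 5: alpha = 0.05. fail to reject H0.

n_eff = 10, pos = 2, neg = 8, p = 0.109375, fail to reject H0.


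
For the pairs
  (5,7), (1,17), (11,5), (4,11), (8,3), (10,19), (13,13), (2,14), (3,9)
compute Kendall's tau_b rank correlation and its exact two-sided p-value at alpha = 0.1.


Step 1: Enumerate the 36 unordered pairs (i,j) with i<j and classify each by sign(x_j-x_i) * sign(y_j-y_i).
  (1,2):dx=-4,dy=+10->D; (1,3):dx=+6,dy=-2->D; (1,4):dx=-1,dy=+4->D; (1,5):dx=+3,dy=-4->D
  (1,6):dx=+5,dy=+12->C; (1,7):dx=+8,dy=+6->C; (1,8):dx=-3,dy=+7->D; (1,9):dx=-2,dy=+2->D
  (2,3):dx=+10,dy=-12->D; (2,4):dx=+3,dy=-6->D; (2,5):dx=+7,dy=-14->D; (2,6):dx=+9,dy=+2->C
  (2,7):dx=+12,dy=-4->D; (2,8):dx=+1,dy=-3->D; (2,9):dx=+2,dy=-8->D; (3,4):dx=-7,dy=+6->D
  (3,5):dx=-3,dy=-2->C; (3,6):dx=-1,dy=+14->D; (3,7):dx=+2,dy=+8->C; (3,8):dx=-9,dy=+9->D
  (3,9):dx=-8,dy=+4->D; (4,5):dx=+4,dy=-8->D; (4,6):dx=+6,dy=+8->C; (4,7):dx=+9,dy=+2->C
  (4,8):dx=-2,dy=+3->D; (4,9):dx=-1,dy=-2->C; (5,6):dx=+2,dy=+16->C; (5,7):dx=+5,dy=+10->C
  (5,8):dx=-6,dy=+11->D; (5,9):dx=-5,dy=+6->D; (6,7):dx=+3,dy=-6->D; (6,8):dx=-8,dy=-5->C
  (6,9):dx=-7,dy=-10->C; (7,8):dx=-11,dy=+1->D; (7,9):dx=-10,dy=-4->C; (8,9):dx=+1,dy=-5->D
Step 2: C = 13, D = 23, total pairs = 36.
Step 3: tau = (C - D)/(n(n-1)/2) = (13 - 23)/36 = -0.277778.
Step 4: Exact two-sided p-value (enumerate n! = 362880 permutations of y under H0): p = 0.358488.
Step 5: alpha = 0.1. fail to reject H0.

tau_b = -0.2778 (C=13, D=23), p = 0.358488, fail to reject H0.


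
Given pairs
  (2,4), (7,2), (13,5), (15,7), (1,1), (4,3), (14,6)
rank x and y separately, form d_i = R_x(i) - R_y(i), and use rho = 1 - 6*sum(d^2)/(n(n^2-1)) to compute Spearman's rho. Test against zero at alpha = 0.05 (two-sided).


Step 1: Rank x and y separately (midranks; no ties here).
rank(x): 2->2, 7->4, 13->5, 15->7, 1->1, 4->3, 14->6
rank(y): 4->4, 2->2, 5->5, 7->7, 1->1, 3->3, 6->6
Step 2: d_i = R_x(i) - R_y(i); compute d_i^2.
  (2-4)^2=4, (4-2)^2=4, (5-5)^2=0, (7-7)^2=0, (1-1)^2=0, (3-3)^2=0, (6-6)^2=0
sum(d^2) = 8.
Step 3: rho = 1 - 6*8 / (7*(7^2 - 1)) = 1 - 48/336 = 0.857143.
Step 4: Under H0, t = rho * sqrt((n-2)/(1-rho^2)) = 3.7210 ~ t(5).
Step 5: Two-sided p-value from the t-distribution with 5 df = 0.013697.
Step 6: alpha = 0.05. reject H0.

rho = 0.8571, p = 0.013697, reject H0 at alpha = 0.05.


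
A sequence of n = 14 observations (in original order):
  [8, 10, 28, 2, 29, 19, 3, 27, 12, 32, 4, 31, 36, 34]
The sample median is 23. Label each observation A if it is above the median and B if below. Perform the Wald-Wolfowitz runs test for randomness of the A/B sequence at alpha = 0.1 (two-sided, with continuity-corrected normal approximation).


Step 1: Compute median = 23; label A = above, B = below.
Labels in order: BBABABBABABAAA  (n_A = 7, n_B = 7)
Step 2: Count runs R = 10.
Step 3: Under H0 (random ordering), E[R] = 2*n_A*n_B/(n_A+n_B) + 1 = 2*7*7/14 + 1 = 8.0000.
        Var[R] = 2*n_A*n_B*(2*n_A*n_B - n_A - n_B) / ((n_A+n_B)^2 * (n_A+n_B-1)) = 8232/2548 = 3.2308.
        SD[R] = 1.7974.
Step 4: Continuity-corrected z = (R - 0.5 - E[R]) / SD[R] = (10 - 0.5 - 8.0000) / 1.7974 = 0.8345.
Step 5: Two-sided p-value via normal approximation = 2*(1 - Phi(|z|)) = 0.403986.
Step 6: alpha = 0.1. fail to reject H0.

R = 10, z = 0.8345, p = 0.403986, fail to reject H0.


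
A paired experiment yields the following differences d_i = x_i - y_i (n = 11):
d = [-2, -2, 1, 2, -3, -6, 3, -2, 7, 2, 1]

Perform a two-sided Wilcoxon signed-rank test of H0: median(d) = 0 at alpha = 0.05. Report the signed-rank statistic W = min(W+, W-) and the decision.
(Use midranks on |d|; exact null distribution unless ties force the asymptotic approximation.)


Step 1: Drop any zero differences (none here) and take |d_i|.
|d| = [2, 2, 1, 2, 3, 6, 3, 2, 7, 2, 1]
Step 2: Midrank |d_i| (ties get averaged ranks).
ranks: |2|->5, |2|->5, |1|->1.5, |2|->5, |3|->8.5, |6|->10, |3|->8.5, |2|->5, |7|->11, |2|->5, |1|->1.5
Step 3: Attach original signs; sum ranks with positive sign and with negative sign.
W+ = 1.5 + 5 + 8.5 + 11 + 5 + 1.5 = 32.5
W- = 5 + 5 + 8.5 + 10 + 5 = 33.5
(Check: W+ + W- = 66 should equal n(n+1)/2 = 66.)
Step 4: Test statistic W = min(W+, W-) = 32.5.
Step 5: Ties in |d|, so use the tie-corrected normal approximation.
        E[W] = n(n+1)/4 = 11*12/4 = 33.
        Tie groups: |d|=1 (t=2), |d|=2 (t=5), |d|=3 (t=2); sum(t^3 - t) = 132.
        Var[W] = n(n+1)(2n+1)/24 - sum(t^3-t)/48 = 3036/24 - 132/48 = 123.75.
        z = (W - E[W]) / sqrt(Var[W]) = (32.5 - 33) / 11.1243 = -0.0449.
        Two-sided p = 2*Phi(z) = 0.964150.
Step 6: alpha = 0.05. fail to reject H0.

W+ = 32.5, W- = 33.5, W = min = 32.5, p = 0.964150, fail to reject H0.


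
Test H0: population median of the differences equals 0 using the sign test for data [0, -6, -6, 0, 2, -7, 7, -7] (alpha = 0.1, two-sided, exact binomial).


Step 1: Discard zero differences. Original n = 8; n_eff = number of nonzero differences = 6.
Nonzero differences (with sign): -6, -6, +2, -7, +7, -7
Step 2: Count signs: positive = 2, negative = 4.
Step 3: Under H0: P(positive) = 0.5, so the number of positives S ~ Bin(6, 0.5).
Step 4: Two-sided exact p-value = sum of Bin(6,0.5) probabilities at or below the observed probability = 0.687500.
Step 5: alpha = 0.1. fail to reject H0.

n_eff = 6, pos = 2, neg = 4, p = 0.687500, fail to reject H0.


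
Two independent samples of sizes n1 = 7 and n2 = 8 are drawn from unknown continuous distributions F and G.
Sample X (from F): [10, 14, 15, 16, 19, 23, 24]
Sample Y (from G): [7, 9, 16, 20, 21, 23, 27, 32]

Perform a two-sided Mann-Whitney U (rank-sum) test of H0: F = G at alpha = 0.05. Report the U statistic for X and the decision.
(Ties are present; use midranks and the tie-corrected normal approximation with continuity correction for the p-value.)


Step 1: Combine and sort all 15 observations; assign midranks.
sorted (value, group): (7,Y), (9,Y), (10,X), (14,X), (15,X), (16,X), (16,Y), (19,X), (20,Y), (21,Y), (23,X), (23,Y), (24,X), (27,Y), (32,Y)
ranks: 7->1, 9->2, 10->3, 14->4, 15->5, 16->6.5, 16->6.5, 19->8, 20->9, 21->10, 23->11.5, 23->11.5, 24->13, 27->14, 32->15
Step 2: Rank sum for X: R1 = 3 + 4 + 5 + 6.5 + 8 + 11.5 + 13 = 51.
Step 3: U_X = R1 - n1(n1+1)/2 = 51 - 7*8/2 = 51 - 28 = 23.
       U_Y = n1*n2 - U_X = 56 - 23 = 33.
Step 4: Ties are present, so use the tie-corrected normal approximation (with continuity correction) for the p-value.
Step 5: p-value = 0.601875; compare to alpha = 0.05. fail to reject H0.

U_X = 23, p = 0.601875, fail to reject H0 at alpha = 0.05.


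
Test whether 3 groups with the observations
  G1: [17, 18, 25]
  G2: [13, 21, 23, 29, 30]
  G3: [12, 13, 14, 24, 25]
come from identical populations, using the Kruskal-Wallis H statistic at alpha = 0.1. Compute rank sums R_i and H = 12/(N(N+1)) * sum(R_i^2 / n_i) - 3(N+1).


Step 1: Combine all N = 13 observations and assign midranks.
sorted (value, group, rank): (12,G3,1), (13,G2,2.5), (13,G3,2.5), (14,G3,4), (17,G1,5), (18,G1,6), (21,G2,7), (23,G2,8), (24,G3,9), (25,G1,10.5), (25,G3,10.5), (29,G2,12), (30,G2,13)
Step 2: Sum ranks within each group.
R_1 = 21.5 (n_1 = 3)
R_2 = 42.5 (n_2 = 5)
R_3 = 27 (n_3 = 5)
Step 3: H = 12/(N(N+1)) * sum(R_i^2/n_i) - 3(N+1)
     = 12/(13*14) * (21.5^2/3 + 42.5^2/5 + 27^2/5) - 3*14
     = 0.065934 * 661.133 - 42
     = 1.591209.
Step 4: Ties present; correction factor C = 1 - 12/(13^3 - 13) = 0.994505. Corrected H = 1.591209 / 0.994505 = 1.600000.
Step 5: Under H0, H ~ chi^2(2); p-value = 0.449329.
Step 6: alpha = 0.1. fail to reject H0.

H = 1.6000, df = 2, p = 0.449329, fail to reject H0.


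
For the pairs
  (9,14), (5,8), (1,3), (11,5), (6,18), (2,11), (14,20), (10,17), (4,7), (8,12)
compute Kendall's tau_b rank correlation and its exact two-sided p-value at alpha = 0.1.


Step 1: Enumerate the 45 unordered pairs (i,j) with i<j and classify each by sign(x_j-x_i) * sign(y_j-y_i).
  (1,2):dx=-4,dy=-6->C; (1,3):dx=-8,dy=-11->C; (1,4):dx=+2,dy=-9->D; (1,5):dx=-3,dy=+4->D
  (1,6):dx=-7,dy=-3->C; (1,7):dx=+5,dy=+6->C; (1,8):dx=+1,dy=+3->C; (1,9):dx=-5,dy=-7->C
  (1,10):dx=-1,dy=-2->C; (2,3):dx=-4,dy=-5->C; (2,4):dx=+6,dy=-3->D; (2,5):dx=+1,dy=+10->C
  (2,6):dx=-3,dy=+3->D; (2,7):dx=+9,dy=+12->C; (2,8):dx=+5,dy=+9->C; (2,9):dx=-1,dy=-1->C
  (2,10):dx=+3,dy=+4->C; (3,4):dx=+10,dy=+2->C; (3,5):dx=+5,dy=+15->C; (3,6):dx=+1,dy=+8->C
  (3,7):dx=+13,dy=+17->C; (3,8):dx=+9,dy=+14->C; (3,9):dx=+3,dy=+4->C; (3,10):dx=+7,dy=+9->C
  (4,5):dx=-5,dy=+13->D; (4,6):dx=-9,dy=+6->D; (4,7):dx=+3,dy=+15->C; (4,8):dx=-1,dy=+12->D
  (4,9):dx=-7,dy=+2->D; (4,10):dx=-3,dy=+7->D; (5,6):dx=-4,dy=-7->C; (5,7):dx=+8,dy=+2->C
  (5,8):dx=+4,dy=-1->D; (5,9):dx=-2,dy=-11->C; (5,10):dx=+2,dy=-6->D; (6,7):dx=+12,dy=+9->C
  (6,8):dx=+8,dy=+6->C; (6,9):dx=+2,dy=-4->D; (6,10):dx=+6,dy=+1->C; (7,8):dx=-4,dy=-3->C
  (7,9):dx=-10,dy=-13->C; (7,10):dx=-6,dy=-8->C; (8,9):dx=-6,dy=-10->C; (8,10):dx=-2,dy=-5->C
  (9,10):dx=+4,dy=+5->C
Step 2: C = 33, D = 12, total pairs = 45.
Step 3: tau = (C - D)/(n(n-1)/2) = (33 - 12)/45 = 0.466667.
Step 4: Exact two-sided p-value (enumerate n! = 3628800 permutations of y under H0): p = 0.072550.
Step 5: alpha = 0.1. reject H0.

tau_b = 0.4667 (C=33, D=12), p = 0.072550, reject H0.


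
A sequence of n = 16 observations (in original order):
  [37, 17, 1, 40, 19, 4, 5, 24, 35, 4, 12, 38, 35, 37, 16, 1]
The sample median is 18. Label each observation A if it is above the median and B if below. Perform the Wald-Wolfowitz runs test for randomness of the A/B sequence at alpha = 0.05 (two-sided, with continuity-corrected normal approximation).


Step 1: Compute median = 18; label A = above, B = below.
Labels in order: ABBAABBAABBAAABB  (n_A = 8, n_B = 8)
Step 2: Count runs R = 8.
Step 3: Under H0 (random ordering), E[R] = 2*n_A*n_B/(n_A+n_B) + 1 = 2*8*8/16 + 1 = 9.0000.
        Var[R] = 2*n_A*n_B*(2*n_A*n_B - n_A - n_B) / ((n_A+n_B)^2 * (n_A+n_B-1)) = 14336/3840 = 3.7333.
        SD[R] = 1.9322.
Step 4: Continuity-corrected z = (R + 0.5 - E[R]) / SD[R] = (8 + 0.5 - 9.0000) / 1.9322 = -0.2588.
Step 5: Two-sided p-value via normal approximation = 2*(1 - Phi(|z|)) = 0.795809.
Step 6: alpha = 0.05. fail to reject H0.

R = 8, z = -0.2588, p = 0.795809, fail to reject H0.


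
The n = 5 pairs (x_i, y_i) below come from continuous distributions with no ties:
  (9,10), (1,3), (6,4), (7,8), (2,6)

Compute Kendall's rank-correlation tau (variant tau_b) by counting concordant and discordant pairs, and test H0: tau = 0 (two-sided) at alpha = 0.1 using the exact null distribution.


Step 1: Enumerate the 10 unordered pairs (i,j) with i<j and classify each by sign(x_j-x_i) * sign(y_j-y_i).
  (1,2):dx=-8,dy=-7->C; (1,3):dx=-3,dy=-6->C; (1,4):dx=-2,dy=-2->C; (1,5):dx=-7,dy=-4->C
  (2,3):dx=+5,dy=+1->C; (2,4):dx=+6,dy=+5->C; (2,5):dx=+1,dy=+3->C; (3,4):dx=+1,dy=+4->C
  (3,5):dx=-4,dy=+2->D; (4,5):dx=-5,dy=-2->C
Step 2: C = 9, D = 1, total pairs = 10.
Step 3: tau = (C - D)/(n(n-1)/2) = (9 - 1)/10 = 0.800000.
Step 4: Exact two-sided p-value (enumerate n! = 120 permutations of y under H0): p = 0.083333.
Step 5: alpha = 0.1. reject H0.

tau_b = 0.8000 (C=9, D=1), p = 0.083333, reject H0.


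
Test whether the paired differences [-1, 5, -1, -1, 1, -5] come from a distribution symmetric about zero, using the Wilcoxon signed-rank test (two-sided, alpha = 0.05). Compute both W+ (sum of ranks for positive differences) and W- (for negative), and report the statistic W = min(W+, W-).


Step 1: Drop any zero differences (none here) and take |d_i|.
|d| = [1, 5, 1, 1, 1, 5]
Step 2: Midrank |d_i| (ties get averaged ranks).
ranks: |1|->2.5, |5|->5.5, |1|->2.5, |1|->2.5, |1|->2.5, |5|->5.5
Step 3: Attach original signs; sum ranks with positive sign and with negative sign.
W+ = 5.5 + 2.5 = 8
W- = 2.5 + 2.5 + 2.5 + 5.5 = 13
(Check: W+ + W- = 21 should equal n(n+1)/2 = 21.)
Step 4: Test statistic W = min(W+, W-) = 8.
Step 5: Ties in |d|, so use the tie-corrected normal approximation.
        E[W] = n(n+1)/4 = 6*7/4 = 10.5.
        Tie groups: |d|=1 (t=4), |d|=5 (t=2); sum(t^3 - t) = 66.
        Var[W] = n(n+1)(2n+1)/24 - sum(t^3-t)/48 = 546/24 - 66/48 = 21.375.
        z = (W - E[W]) / sqrt(Var[W]) = (8 - 10.5) / 4.6233 = -0.5407.
        Two-sided p = 2*Phi(z) = 0.588688.
Step 6: alpha = 0.05. fail to reject H0.

W+ = 8, W- = 13, W = min = 8, p = 0.588688, fail to reject H0.


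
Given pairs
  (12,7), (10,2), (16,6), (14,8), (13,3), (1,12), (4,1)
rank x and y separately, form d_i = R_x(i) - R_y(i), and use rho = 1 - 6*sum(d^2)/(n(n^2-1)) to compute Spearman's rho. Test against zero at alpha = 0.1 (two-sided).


Step 1: Rank x and y separately (midranks; no ties here).
rank(x): 12->4, 10->3, 16->7, 14->6, 13->5, 1->1, 4->2
rank(y): 7->5, 2->2, 6->4, 8->6, 3->3, 12->7, 1->1
Step 2: d_i = R_x(i) - R_y(i); compute d_i^2.
  (4-5)^2=1, (3-2)^2=1, (7-4)^2=9, (6-6)^2=0, (5-3)^2=4, (1-7)^2=36, (2-1)^2=1
sum(d^2) = 52.
Step 3: rho = 1 - 6*52 / (7*(7^2 - 1)) = 1 - 312/336 = 0.071429.
Step 4: Under H0, t = rho * sqrt((n-2)/(1-rho^2)) = 0.1601 ~ t(5).
Step 5: Two-sided p-value from the t-distribution with 5 df = 0.879048.
Step 6: alpha = 0.1. fail to reject H0.

rho = 0.0714, p = 0.879048, fail to reject H0 at alpha = 0.1.


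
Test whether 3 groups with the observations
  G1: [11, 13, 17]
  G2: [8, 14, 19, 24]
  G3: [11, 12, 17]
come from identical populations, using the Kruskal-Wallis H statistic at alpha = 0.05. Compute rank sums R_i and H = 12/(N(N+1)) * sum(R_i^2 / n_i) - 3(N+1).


Step 1: Combine all N = 10 observations and assign midranks.
sorted (value, group, rank): (8,G2,1), (11,G1,2.5), (11,G3,2.5), (12,G3,4), (13,G1,5), (14,G2,6), (17,G1,7.5), (17,G3,7.5), (19,G2,9), (24,G2,10)
Step 2: Sum ranks within each group.
R_1 = 15 (n_1 = 3)
R_2 = 26 (n_2 = 4)
R_3 = 14 (n_3 = 3)
Step 3: H = 12/(N(N+1)) * sum(R_i^2/n_i) - 3(N+1)
     = 12/(10*11) * (15^2/3 + 26^2/4 + 14^2/3) - 3*11
     = 0.109091 * 309.333 - 33
     = 0.745455.
Step 4: Ties present; correction factor C = 1 - 12/(10^3 - 10) = 0.987879. Corrected H = 0.745455 / 0.987879 = 0.754601.
Step 5: Under H0, H ~ chi^2(2); p-value = 0.685710.
Step 6: alpha = 0.05. fail to reject H0.

H = 0.7546, df = 2, p = 0.685710, fail to reject H0.


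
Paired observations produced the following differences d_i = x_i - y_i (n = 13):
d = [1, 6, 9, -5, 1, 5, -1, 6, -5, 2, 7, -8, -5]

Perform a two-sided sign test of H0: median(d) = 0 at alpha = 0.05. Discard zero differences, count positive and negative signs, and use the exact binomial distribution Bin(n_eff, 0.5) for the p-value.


Step 1: Discard zero differences. Original n = 13; n_eff = number of nonzero differences = 13.
Nonzero differences (with sign): +1, +6, +9, -5, +1, +5, -1, +6, -5, +2, +7, -8, -5
Step 2: Count signs: positive = 8, negative = 5.
Step 3: Under H0: P(positive) = 0.5, so the number of positives S ~ Bin(13, 0.5).
Step 4: Two-sided exact p-value = sum of Bin(13,0.5) probabilities at or below the observed probability = 0.581055.
Step 5: alpha = 0.05. fail to reject H0.

n_eff = 13, pos = 8, neg = 5, p = 0.581055, fail to reject H0.


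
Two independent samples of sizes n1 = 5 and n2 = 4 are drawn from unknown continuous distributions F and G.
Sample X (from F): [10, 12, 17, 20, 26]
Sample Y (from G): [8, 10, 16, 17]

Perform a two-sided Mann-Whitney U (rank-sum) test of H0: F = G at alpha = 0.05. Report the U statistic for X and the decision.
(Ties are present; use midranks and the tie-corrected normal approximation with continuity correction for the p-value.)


Step 1: Combine and sort all 9 observations; assign midranks.
sorted (value, group): (8,Y), (10,X), (10,Y), (12,X), (16,Y), (17,X), (17,Y), (20,X), (26,X)
ranks: 8->1, 10->2.5, 10->2.5, 12->4, 16->5, 17->6.5, 17->6.5, 20->8, 26->9
Step 2: Rank sum for X: R1 = 2.5 + 4 + 6.5 + 8 + 9 = 30.
Step 3: U_X = R1 - n1(n1+1)/2 = 30 - 5*6/2 = 30 - 15 = 15.
       U_Y = n1*n2 - U_X = 20 - 15 = 5.
Step 4: Ties are present, so use the tie-corrected normal approximation (with continuity correction) for the p-value.
Step 5: p-value = 0.266322; compare to alpha = 0.05. fail to reject H0.

U_X = 15, p = 0.266322, fail to reject H0 at alpha = 0.05.


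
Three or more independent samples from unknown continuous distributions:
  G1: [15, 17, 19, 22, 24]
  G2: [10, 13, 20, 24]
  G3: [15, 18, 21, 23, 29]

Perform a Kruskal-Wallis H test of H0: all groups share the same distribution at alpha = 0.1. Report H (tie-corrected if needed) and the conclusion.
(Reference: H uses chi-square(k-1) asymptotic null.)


Step 1: Combine all N = 14 observations and assign midranks.
sorted (value, group, rank): (10,G2,1), (13,G2,2), (15,G1,3.5), (15,G3,3.5), (17,G1,5), (18,G3,6), (19,G1,7), (20,G2,8), (21,G3,9), (22,G1,10), (23,G3,11), (24,G1,12.5), (24,G2,12.5), (29,G3,14)
Step 2: Sum ranks within each group.
R_1 = 38 (n_1 = 5)
R_2 = 23.5 (n_2 = 4)
R_3 = 43.5 (n_3 = 5)
Step 3: H = 12/(N(N+1)) * sum(R_i^2/n_i) - 3(N+1)
     = 12/(14*15) * (38^2/5 + 23.5^2/4 + 43.5^2/5) - 3*15
     = 0.057143 * 805.312 - 45
     = 1.017857.
Step 4: Ties present; correction factor C = 1 - 12/(14^3 - 14) = 0.995604. Corrected H = 1.017857 / 0.995604 = 1.022351.
Step 5: Under H0, H ~ chi^2(2); p-value = 0.599790.
Step 6: alpha = 0.1. fail to reject H0.

H = 1.0224, df = 2, p = 0.599790, fail to reject H0.


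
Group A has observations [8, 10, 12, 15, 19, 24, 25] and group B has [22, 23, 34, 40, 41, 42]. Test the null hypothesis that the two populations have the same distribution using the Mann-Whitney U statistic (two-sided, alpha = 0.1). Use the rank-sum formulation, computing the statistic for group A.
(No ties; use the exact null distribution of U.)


Step 1: Combine and sort all 13 observations; assign midranks.
sorted (value, group): (8,X), (10,X), (12,X), (15,X), (19,X), (22,Y), (23,Y), (24,X), (25,X), (34,Y), (40,Y), (41,Y), (42,Y)
ranks: 8->1, 10->2, 12->3, 15->4, 19->5, 22->6, 23->7, 24->8, 25->9, 34->10, 40->11, 41->12, 42->13
Step 2: Rank sum for X: R1 = 1 + 2 + 3 + 4 + 5 + 8 + 9 = 32.
Step 3: U_X = R1 - n1(n1+1)/2 = 32 - 7*8/2 = 32 - 28 = 4.
       U_Y = n1*n2 - U_X = 42 - 4 = 38.
Step 4: No ties, so the exact null distribution of U (based on enumerating the C(13,7) = 1716 equally likely rank assignments) gives the two-sided p-value.
Step 5: p-value = 0.013986; compare to alpha = 0.1. reject H0.

U_X = 4, p = 0.013986, reject H0 at alpha = 0.1.


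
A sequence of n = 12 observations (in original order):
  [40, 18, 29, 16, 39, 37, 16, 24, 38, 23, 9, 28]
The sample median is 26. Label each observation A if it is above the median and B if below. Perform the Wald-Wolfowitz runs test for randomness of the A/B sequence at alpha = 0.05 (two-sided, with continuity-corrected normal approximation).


Step 1: Compute median = 26; label A = above, B = below.
Labels in order: ABABAABBABBA  (n_A = 6, n_B = 6)
Step 2: Count runs R = 9.
Step 3: Under H0 (random ordering), E[R] = 2*n_A*n_B/(n_A+n_B) + 1 = 2*6*6/12 + 1 = 7.0000.
        Var[R] = 2*n_A*n_B*(2*n_A*n_B - n_A - n_B) / ((n_A+n_B)^2 * (n_A+n_B-1)) = 4320/1584 = 2.7273.
        SD[R] = 1.6514.
Step 4: Continuity-corrected z = (R - 0.5 - E[R]) / SD[R] = (9 - 0.5 - 7.0000) / 1.6514 = 0.9083.
Step 5: Two-sided p-value via normal approximation = 2*(1 - Phi(|z|)) = 0.363722.
Step 6: alpha = 0.05. fail to reject H0.

R = 9, z = 0.9083, p = 0.363722, fail to reject H0.


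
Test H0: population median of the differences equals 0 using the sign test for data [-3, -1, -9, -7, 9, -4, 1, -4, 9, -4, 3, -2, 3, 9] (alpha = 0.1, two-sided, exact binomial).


Step 1: Discard zero differences. Original n = 14; n_eff = number of nonzero differences = 14.
Nonzero differences (with sign): -3, -1, -9, -7, +9, -4, +1, -4, +9, -4, +3, -2, +3, +9
Step 2: Count signs: positive = 6, negative = 8.
Step 3: Under H0: P(positive) = 0.5, so the number of positives S ~ Bin(14, 0.5).
Step 4: Two-sided exact p-value = sum of Bin(14,0.5) probabilities at or below the observed probability = 0.790527.
Step 5: alpha = 0.1. fail to reject H0.

n_eff = 14, pos = 6, neg = 8, p = 0.790527, fail to reject H0.


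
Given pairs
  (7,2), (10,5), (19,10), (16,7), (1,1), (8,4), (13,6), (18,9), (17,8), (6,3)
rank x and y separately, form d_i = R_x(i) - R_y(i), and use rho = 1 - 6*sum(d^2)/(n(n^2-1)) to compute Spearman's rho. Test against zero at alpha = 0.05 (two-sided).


Step 1: Rank x and y separately (midranks; no ties here).
rank(x): 7->3, 10->5, 19->10, 16->7, 1->1, 8->4, 13->6, 18->9, 17->8, 6->2
rank(y): 2->2, 5->5, 10->10, 7->7, 1->1, 4->4, 6->6, 9->9, 8->8, 3->3
Step 2: d_i = R_x(i) - R_y(i); compute d_i^2.
  (3-2)^2=1, (5-5)^2=0, (10-10)^2=0, (7-7)^2=0, (1-1)^2=0, (4-4)^2=0, (6-6)^2=0, (9-9)^2=0, (8-8)^2=0, (2-3)^2=1
sum(d^2) = 2.
Step 3: rho = 1 - 6*2 / (10*(10^2 - 1)) = 1 - 12/990 = 0.987879.
Step 4: Under H0, t = rho * sqrt((n-2)/(1-rho^2)) = 18.0003 ~ t(8).
Step 5: Two-sided p-value from the t-distribution with 8 df = 0.000000.
Step 6: alpha = 0.05. reject H0.

rho = 0.9879, p = 0.000000, reject H0 at alpha = 0.05.


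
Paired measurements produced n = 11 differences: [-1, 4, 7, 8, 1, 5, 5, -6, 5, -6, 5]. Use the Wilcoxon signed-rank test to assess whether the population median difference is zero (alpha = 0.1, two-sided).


Step 1: Drop any zero differences (none here) and take |d_i|.
|d| = [1, 4, 7, 8, 1, 5, 5, 6, 5, 6, 5]
Step 2: Midrank |d_i| (ties get averaged ranks).
ranks: |1|->1.5, |4|->3, |7|->10, |8|->11, |1|->1.5, |5|->5.5, |5|->5.5, |6|->8.5, |5|->5.5, |6|->8.5, |5|->5.5
Step 3: Attach original signs; sum ranks with positive sign and with negative sign.
W+ = 3 + 10 + 11 + 1.5 + 5.5 + 5.5 + 5.5 + 5.5 = 47.5
W- = 1.5 + 8.5 + 8.5 = 18.5
(Check: W+ + W- = 66 should equal n(n+1)/2 = 66.)
Step 4: Test statistic W = min(W+, W-) = 18.5.
Step 5: Ties in |d|, so use the tie-corrected normal approximation.
        E[W] = n(n+1)/4 = 11*12/4 = 33.
        Tie groups: |d|=1 (t=2), |d|=5 (t=4), |d|=6 (t=2); sum(t^3 - t) = 72.
        Var[W] = n(n+1)(2n+1)/24 - sum(t^3-t)/48 = 3036/24 - 72/48 = 125.
        z = (W - E[W]) / sqrt(Var[W]) = (18.5 - 33) / 11.1803 = -1.2969.
        Two-sided p = 2*Phi(z) = 0.194659.
Step 6: alpha = 0.1. fail to reject H0.

W+ = 47.5, W- = 18.5, W = min = 18.5, p = 0.194659, fail to reject H0.


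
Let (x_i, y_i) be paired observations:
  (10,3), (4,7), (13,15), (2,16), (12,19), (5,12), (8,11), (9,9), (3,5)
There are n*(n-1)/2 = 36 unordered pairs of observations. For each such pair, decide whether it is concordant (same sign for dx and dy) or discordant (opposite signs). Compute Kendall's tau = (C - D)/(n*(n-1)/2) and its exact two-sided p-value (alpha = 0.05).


Step 1: Enumerate the 36 unordered pairs (i,j) with i<j and classify each by sign(x_j-x_i) * sign(y_j-y_i).
  (1,2):dx=-6,dy=+4->D; (1,3):dx=+3,dy=+12->C; (1,4):dx=-8,dy=+13->D; (1,5):dx=+2,dy=+16->C
  (1,6):dx=-5,dy=+9->D; (1,7):dx=-2,dy=+8->D; (1,8):dx=-1,dy=+6->D; (1,9):dx=-7,dy=+2->D
  (2,3):dx=+9,dy=+8->C; (2,4):dx=-2,dy=+9->D; (2,5):dx=+8,dy=+12->C; (2,6):dx=+1,dy=+5->C
  (2,7):dx=+4,dy=+4->C; (2,8):dx=+5,dy=+2->C; (2,9):dx=-1,dy=-2->C; (3,4):dx=-11,dy=+1->D
  (3,5):dx=-1,dy=+4->D; (3,6):dx=-8,dy=-3->C; (3,7):dx=-5,dy=-4->C; (3,8):dx=-4,dy=-6->C
  (3,9):dx=-10,dy=-10->C; (4,5):dx=+10,dy=+3->C; (4,6):dx=+3,dy=-4->D; (4,7):dx=+6,dy=-5->D
  (4,8):dx=+7,dy=-7->D; (4,9):dx=+1,dy=-11->D; (5,6):dx=-7,dy=-7->C; (5,7):dx=-4,dy=-8->C
  (5,8):dx=-3,dy=-10->C; (5,9):dx=-9,dy=-14->C; (6,7):dx=+3,dy=-1->D; (6,8):dx=+4,dy=-3->D
  (6,9):dx=-2,dy=-7->C; (7,8):dx=+1,dy=-2->D; (7,9):dx=-5,dy=-6->C; (8,9):dx=-6,dy=-4->C
Step 2: C = 20, D = 16, total pairs = 36.
Step 3: tau = (C - D)/(n(n-1)/2) = (20 - 16)/36 = 0.111111.
Step 4: Exact two-sided p-value (enumerate n! = 362880 permutations of y under H0): p = 0.761414.
Step 5: alpha = 0.05. fail to reject H0.

tau_b = 0.1111 (C=20, D=16), p = 0.761414, fail to reject H0.


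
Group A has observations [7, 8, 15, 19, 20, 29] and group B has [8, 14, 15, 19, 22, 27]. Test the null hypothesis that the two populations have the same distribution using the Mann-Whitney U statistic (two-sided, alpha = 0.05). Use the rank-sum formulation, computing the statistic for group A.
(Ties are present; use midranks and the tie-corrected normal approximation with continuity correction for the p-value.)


Step 1: Combine and sort all 12 observations; assign midranks.
sorted (value, group): (7,X), (8,X), (8,Y), (14,Y), (15,X), (15,Y), (19,X), (19,Y), (20,X), (22,Y), (27,Y), (29,X)
ranks: 7->1, 8->2.5, 8->2.5, 14->4, 15->5.5, 15->5.5, 19->7.5, 19->7.5, 20->9, 22->10, 27->11, 29->12
Step 2: Rank sum for X: R1 = 1 + 2.5 + 5.5 + 7.5 + 9 + 12 = 37.5.
Step 3: U_X = R1 - n1(n1+1)/2 = 37.5 - 6*7/2 = 37.5 - 21 = 16.5.
       U_Y = n1*n2 - U_X = 36 - 16.5 = 19.5.
Step 4: Ties are present, so use the tie-corrected normal approximation (with continuity correction) for the p-value.
Step 5: p-value = 0.872113; compare to alpha = 0.05. fail to reject H0.

U_X = 16.5, p = 0.872113, fail to reject H0 at alpha = 0.05.


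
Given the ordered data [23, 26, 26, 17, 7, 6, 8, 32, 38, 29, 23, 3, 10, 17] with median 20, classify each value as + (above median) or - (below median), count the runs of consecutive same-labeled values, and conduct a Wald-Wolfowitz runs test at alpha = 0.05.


Step 1: Compute median = 20; label A = above, B = below.
Labels in order: AAABBBBAAAABBB  (n_A = 7, n_B = 7)
Step 2: Count runs R = 4.
Step 3: Under H0 (random ordering), E[R] = 2*n_A*n_B/(n_A+n_B) + 1 = 2*7*7/14 + 1 = 8.0000.
        Var[R] = 2*n_A*n_B*(2*n_A*n_B - n_A - n_B) / ((n_A+n_B)^2 * (n_A+n_B-1)) = 8232/2548 = 3.2308.
        SD[R] = 1.7974.
Step 4: Continuity-corrected z = (R + 0.5 - E[R]) / SD[R] = (4 + 0.5 - 8.0000) / 1.7974 = -1.9472.
Step 5: Two-sided p-value via normal approximation = 2*(1 - Phi(|z|)) = 0.051508.
Step 6: alpha = 0.05. fail to reject H0.

R = 4, z = -1.9472, p = 0.051508, fail to reject H0.
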